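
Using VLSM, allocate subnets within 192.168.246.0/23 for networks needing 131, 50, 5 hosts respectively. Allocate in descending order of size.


131 hosts -> /24 (254 usable): 192.168.246.0/24
50 hosts -> /26 (62 usable): 192.168.247.0/26
5 hosts -> /29 (6 usable): 192.168.247.64/29
Allocation: 192.168.246.0/24 (131 hosts, 254 usable); 192.168.247.0/26 (50 hosts, 62 usable); 192.168.247.64/29 (5 hosts, 6 usable)


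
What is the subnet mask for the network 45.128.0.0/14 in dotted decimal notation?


/14 means 14 network bits, 18 host bits
Binary: 11111111111111000000000000000000
Mask: 255.252.0.0


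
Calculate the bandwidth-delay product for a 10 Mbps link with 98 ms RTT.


BDP = bandwidth * RTT
= 10 Mbps * 98 ms
= 10 * 1e6 * 98 / 1000 bits
= 980000 bits
= 122500 bytes
= 119.6289 KB
BDP = 980000 bits (122500 bytes)


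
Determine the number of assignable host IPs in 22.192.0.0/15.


Host bits = 32 - 15 = 17
Total addresses = 2^17 = 131072
Usable = total - 2 (network and broadcast)
Usable hosts: 131070


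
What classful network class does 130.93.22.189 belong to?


First octet: 130
Binary: 10000010
10xxxxxx -> Class B (128-191)
Class B, default mask 255.255.0.0 (/16)


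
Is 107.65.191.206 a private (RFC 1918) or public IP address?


RFC 1918 private ranges:
  10.0.0.0/8 (10.0.0.0 - 10.255.255.255)
  172.16.0.0/12 (172.16.0.0 - 172.31.255.255)
  192.168.0.0/16 (192.168.0.0 - 192.168.255.255)
Public (not in any RFC 1918 range)


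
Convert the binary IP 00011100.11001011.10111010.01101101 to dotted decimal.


00011100 = 28
11001011 = 203
10111010 = 186
01101101 = 109
IP: 28.203.186.109


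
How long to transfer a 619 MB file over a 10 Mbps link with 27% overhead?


Effective throughput = 10 * (1 - 27/100) = 7.3 Mbps
File size in Mb = 619 * 8 = 4952 Mb
Time = 4952 / 7.3
Time = 678.3562 seconds


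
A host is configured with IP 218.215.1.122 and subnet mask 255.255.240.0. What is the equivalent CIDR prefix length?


Binary: 11111111.11111111.11110000.00000000
Count leading 1s
Prefix: /20


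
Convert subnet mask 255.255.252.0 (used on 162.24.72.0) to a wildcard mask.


Subnet mask: 255.255.252.0
Wildcard = 255.255.255.255 - subnet mask
255 - 255 = 0
255 - 255 = 0
255 - 252 = 3
255 - 0 = 255
Wildcard: 0.0.3.255


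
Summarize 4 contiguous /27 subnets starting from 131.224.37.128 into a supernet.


Original prefix: /27
Number of subnets: 4 = 2^2
New prefix = 27 - 2 = 25
Supernet: 131.224.37.128/25


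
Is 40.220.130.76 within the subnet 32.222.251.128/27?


Subnet network: 32.222.251.128
Test IP AND mask: 40.220.130.64
No, 40.220.130.76 is not in 32.222.251.128/27


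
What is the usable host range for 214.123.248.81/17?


Network: 214.123.128.0
Broadcast: 214.123.255.255
First usable = network + 1
Last usable = broadcast - 1
Range: 214.123.128.1 to 214.123.255.254


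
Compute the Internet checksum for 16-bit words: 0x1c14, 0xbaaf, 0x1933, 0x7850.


Sum all words (with carry folding):
+ 0x1c14 = 0x1c14
+ 0xbaaf = 0xd6c3
+ 0x1933 = 0xeff6
+ 0x7850 = 0x6847
One's complement: ~0x6847
Checksum = 0x97b8


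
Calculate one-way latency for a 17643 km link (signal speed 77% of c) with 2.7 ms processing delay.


Speed = 0.77 * 3e5 km/s = 231000 km/s
Propagation delay = 17643 / 231000 = 0.0764 s = 76.3766 ms
Processing delay = 2.7 ms
Total one-way latency = 79.0766 ms


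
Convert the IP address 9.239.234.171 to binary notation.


9 = 00001001
239 = 11101111
234 = 11101010
171 = 10101011
Binary: 00001001.11101111.11101010.10101011


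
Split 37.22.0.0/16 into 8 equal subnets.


New prefix = 16 + 3 = 19
Each subnet has 8192 addresses
  37.22.0.0/19
  37.22.32.0/19
  37.22.64.0/19
  37.22.96.0/19
  37.22.128.0/19
  37.22.160.0/19
  37.22.192.0/19
  37.22.224.0/19
Subnets: 37.22.0.0/19, 37.22.32.0/19, 37.22.64.0/19, 37.22.96.0/19, 37.22.128.0/19, 37.22.160.0/19, 37.22.192.0/19, 37.22.224.0/19


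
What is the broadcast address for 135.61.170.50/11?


Network: 135.32.0.0/11
Host bits = 21
Set all host bits to 1:
Broadcast: 135.63.255.255


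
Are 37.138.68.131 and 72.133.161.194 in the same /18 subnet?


Mask: 255.255.192.0
37.138.68.131 AND mask = 37.138.64.0
72.133.161.194 AND mask = 72.133.128.0
No, different subnets (37.138.64.0 vs 72.133.128.0)


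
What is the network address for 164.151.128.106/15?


IP:   10100100.10010111.10000000.01101010
Mask: 11111111.11111110.00000000.00000000
AND operation:
Net:  10100100.10010110.00000000.00000000
Network: 164.150.0.0/15


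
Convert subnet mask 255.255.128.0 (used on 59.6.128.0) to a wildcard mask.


Subnet mask: 255.255.128.0
Wildcard = 255.255.255.255 - subnet mask
255 - 255 = 0
255 - 255 = 0
255 - 128 = 127
255 - 0 = 255
Wildcard: 0.0.127.255


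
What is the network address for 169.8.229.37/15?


IP:   10101001.00001000.11100101.00100101
Mask: 11111111.11111110.00000000.00000000
AND operation:
Net:  10101001.00001000.00000000.00000000
Network: 169.8.0.0/15


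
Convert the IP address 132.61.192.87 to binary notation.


132 = 10000100
61 = 00111101
192 = 11000000
87 = 01010111
Binary: 10000100.00111101.11000000.01010111


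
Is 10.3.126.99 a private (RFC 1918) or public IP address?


RFC 1918 private ranges:
  10.0.0.0/8 (10.0.0.0 - 10.255.255.255)
  172.16.0.0/12 (172.16.0.0 - 172.31.255.255)
  192.168.0.0/16 (192.168.0.0 - 192.168.255.255)
Private (in 10.0.0.0/8)


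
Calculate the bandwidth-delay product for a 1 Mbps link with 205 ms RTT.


BDP = bandwidth * RTT
= 1 Mbps * 205 ms
= 1 * 1e6 * 205 / 1000 bits
= 205000 bits
= 25625 bytes
= 25.0244 KB
BDP = 205000 bits (25625 bytes)


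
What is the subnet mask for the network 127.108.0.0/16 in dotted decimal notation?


/16 means 16 network bits, 16 host bits
Binary: 11111111111111110000000000000000
Mask: 255.255.0.0


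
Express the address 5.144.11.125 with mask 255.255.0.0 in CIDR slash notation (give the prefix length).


Binary: 11111111.11111111.00000000.00000000
Count leading 1s
Prefix: /16


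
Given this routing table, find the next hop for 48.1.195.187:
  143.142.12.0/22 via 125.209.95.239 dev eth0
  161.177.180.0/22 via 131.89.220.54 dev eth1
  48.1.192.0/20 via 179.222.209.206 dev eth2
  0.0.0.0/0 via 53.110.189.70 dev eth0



Longest prefix match for 48.1.195.187:
  /22 143.142.12.0: no
  /22 161.177.180.0: no
  /20 48.1.192.0: MATCH
  /0 0.0.0.0: MATCH
Selected: next-hop 179.222.209.206 via eth2 (matched /20)


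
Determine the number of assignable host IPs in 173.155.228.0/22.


Host bits = 32 - 22 = 10
Total addresses = 2^10 = 1024
Usable = total - 2 (network and broadcast)
Usable hosts: 1022


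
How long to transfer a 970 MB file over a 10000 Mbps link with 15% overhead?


Effective throughput = 10000 * (1 - 15/100) = 8500 Mbps
File size in Mb = 970 * 8 = 7760 Mb
Time = 7760 / 8500
Time = 0.9129 seconds


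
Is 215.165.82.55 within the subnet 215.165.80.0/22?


Subnet network: 215.165.80.0
Test IP AND mask: 215.165.80.0
Yes, 215.165.82.55 is in 215.165.80.0/22


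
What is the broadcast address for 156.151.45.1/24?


Network: 156.151.45.0/24
Host bits = 8
Set all host bits to 1:
Broadcast: 156.151.45.255


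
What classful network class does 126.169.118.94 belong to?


First octet: 126
Binary: 01111110
0xxxxxxx -> Class A (1-126)
Class A, default mask 255.0.0.0 (/8)


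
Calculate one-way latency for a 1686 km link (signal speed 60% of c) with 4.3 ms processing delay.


Speed = 0.6 * 3e5 km/s = 180000 km/s
Propagation delay = 1686 / 180000 = 0.0094 s = 9.3667 ms
Processing delay = 4.3 ms
Total one-way latency = 13.6667 ms


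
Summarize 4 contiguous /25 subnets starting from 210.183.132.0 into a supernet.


Original prefix: /25
Number of subnets: 4 = 2^2
New prefix = 25 - 2 = 23
Supernet: 210.183.132.0/23


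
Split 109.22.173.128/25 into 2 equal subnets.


New prefix = 25 + 1 = 26
Each subnet has 64 addresses
  109.22.173.128/26
  109.22.173.192/26
Subnets: 109.22.173.128/26, 109.22.173.192/26


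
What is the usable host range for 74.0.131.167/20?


Network: 74.0.128.0
Broadcast: 74.0.143.255
First usable = network + 1
Last usable = broadcast - 1
Range: 74.0.128.1 to 74.0.143.254


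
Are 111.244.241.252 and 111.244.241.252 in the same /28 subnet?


Mask: 255.255.255.240
111.244.241.252 AND mask = 111.244.241.240
111.244.241.252 AND mask = 111.244.241.240
Yes, same subnet (111.244.241.240)


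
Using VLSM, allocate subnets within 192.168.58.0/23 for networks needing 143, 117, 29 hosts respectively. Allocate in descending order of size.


143 hosts -> /24 (254 usable): 192.168.58.0/24
117 hosts -> /25 (126 usable): 192.168.59.0/25
29 hosts -> /27 (30 usable): 192.168.59.128/27
Allocation: 192.168.58.0/24 (143 hosts, 254 usable); 192.168.59.0/25 (117 hosts, 126 usable); 192.168.59.128/27 (29 hosts, 30 usable)


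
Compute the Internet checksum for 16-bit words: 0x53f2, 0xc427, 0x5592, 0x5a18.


Sum all words (with carry folding):
+ 0x53f2 = 0x53f2
+ 0xc427 = 0x181a
+ 0x5592 = 0x6dac
+ 0x5a18 = 0xc7c4
One's complement: ~0xc7c4
Checksum = 0x383b


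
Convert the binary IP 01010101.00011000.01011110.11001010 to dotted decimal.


01010101 = 85
00011000 = 24
01011110 = 94
11001010 = 202
IP: 85.24.94.202


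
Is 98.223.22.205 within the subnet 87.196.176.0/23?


Subnet network: 87.196.176.0
Test IP AND mask: 98.223.22.0
No, 98.223.22.205 is not in 87.196.176.0/23


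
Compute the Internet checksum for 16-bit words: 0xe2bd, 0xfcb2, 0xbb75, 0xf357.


Sum all words (with carry folding):
+ 0xe2bd = 0xe2bd
+ 0xfcb2 = 0xdf70
+ 0xbb75 = 0x9ae6
+ 0xf357 = 0x8e3e
One's complement: ~0x8e3e
Checksum = 0x71c1


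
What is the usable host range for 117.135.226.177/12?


Network: 117.128.0.0
Broadcast: 117.143.255.255
First usable = network + 1
Last usable = broadcast - 1
Range: 117.128.0.1 to 117.143.255.254


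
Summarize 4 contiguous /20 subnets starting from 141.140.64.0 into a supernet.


Original prefix: /20
Number of subnets: 4 = 2^2
New prefix = 20 - 2 = 18
Supernet: 141.140.64.0/18


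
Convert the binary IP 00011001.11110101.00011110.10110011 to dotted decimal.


00011001 = 25
11110101 = 245
00011110 = 30
10110011 = 179
IP: 25.245.30.179


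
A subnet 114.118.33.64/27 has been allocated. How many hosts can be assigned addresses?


Host bits = 32 - 27 = 5
Total addresses = 2^5 = 32
Usable = total - 2 (network and broadcast)
Usable hosts: 30


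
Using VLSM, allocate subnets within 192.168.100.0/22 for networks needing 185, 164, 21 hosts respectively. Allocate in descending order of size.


185 hosts -> /24 (254 usable): 192.168.100.0/24
164 hosts -> /24 (254 usable): 192.168.101.0/24
21 hosts -> /27 (30 usable): 192.168.102.0/27
Allocation: 192.168.100.0/24 (185 hosts, 254 usable); 192.168.101.0/24 (164 hosts, 254 usable); 192.168.102.0/27 (21 hosts, 30 usable)


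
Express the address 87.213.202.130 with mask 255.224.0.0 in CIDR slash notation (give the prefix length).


Binary: 11111111.11100000.00000000.00000000
Count leading 1s
Prefix: /11


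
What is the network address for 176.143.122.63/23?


IP:   10110000.10001111.01111010.00111111
Mask: 11111111.11111111.11111110.00000000
AND operation:
Net:  10110000.10001111.01111010.00000000
Network: 176.143.122.0/23


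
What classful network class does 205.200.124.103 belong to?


First octet: 205
Binary: 11001101
110xxxxx -> Class C (192-223)
Class C, default mask 255.255.255.0 (/24)


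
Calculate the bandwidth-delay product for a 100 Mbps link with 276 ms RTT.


BDP = bandwidth * RTT
= 100 Mbps * 276 ms
= 100 * 1e6 * 276 / 1000 bits
= 27600000 bits
= 3450000 bytes
= 3369.1406 KB
BDP = 27600000 bits (3450000 bytes)


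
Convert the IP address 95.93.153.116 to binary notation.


95 = 01011111
93 = 01011101
153 = 10011001
116 = 01110100
Binary: 01011111.01011101.10011001.01110100


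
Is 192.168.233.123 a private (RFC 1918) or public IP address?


RFC 1918 private ranges:
  10.0.0.0/8 (10.0.0.0 - 10.255.255.255)
  172.16.0.0/12 (172.16.0.0 - 172.31.255.255)
  192.168.0.0/16 (192.168.0.0 - 192.168.255.255)
Private (in 192.168.0.0/16)


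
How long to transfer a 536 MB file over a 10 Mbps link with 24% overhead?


Effective throughput = 10 * (1 - 24/100) = 7.6 Mbps
File size in Mb = 536 * 8 = 4288 Mb
Time = 4288 / 7.6
Time = 564.2105 seconds


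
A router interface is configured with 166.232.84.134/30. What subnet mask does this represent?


/30 means 30 network bits, 2 host bits
Binary: 11111111111111111111111111111100
Mask: 255.255.255.252


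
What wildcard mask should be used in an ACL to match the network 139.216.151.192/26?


Subnet mask: 255.255.255.192
Wildcard = 255.255.255.255 - subnet mask
255 - 255 = 0
255 - 255 = 0
255 - 255 = 0
255 - 192 = 63
Wildcard: 0.0.0.63


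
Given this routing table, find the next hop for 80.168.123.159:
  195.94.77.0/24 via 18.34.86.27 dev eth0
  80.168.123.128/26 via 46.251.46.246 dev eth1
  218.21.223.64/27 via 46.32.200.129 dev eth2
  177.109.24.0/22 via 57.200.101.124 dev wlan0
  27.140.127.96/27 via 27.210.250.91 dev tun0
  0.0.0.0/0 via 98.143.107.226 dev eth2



Longest prefix match for 80.168.123.159:
  /24 195.94.77.0: no
  /26 80.168.123.128: MATCH
  /27 218.21.223.64: no
  /22 177.109.24.0: no
  /27 27.140.127.96: no
  /0 0.0.0.0: MATCH
Selected: next-hop 46.251.46.246 via eth1 (matched /26)


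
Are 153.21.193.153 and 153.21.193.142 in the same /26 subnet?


Mask: 255.255.255.192
153.21.193.153 AND mask = 153.21.193.128
153.21.193.142 AND mask = 153.21.193.128
Yes, same subnet (153.21.193.128)


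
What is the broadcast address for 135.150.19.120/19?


Network: 135.150.0.0/19
Host bits = 13
Set all host bits to 1:
Broadcast: 135.150.31.255


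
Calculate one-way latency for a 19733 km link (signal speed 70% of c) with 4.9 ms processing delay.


Speed = 0.7 * 3e5 km/s = 210000 km/s
Propagation delay = 19733 / 210000 = 0.094 s = 93.9667 ms
Processing delay = 4.9 ms
Total one-way latency = 98.8667 ms


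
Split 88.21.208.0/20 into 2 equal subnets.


New prefix = 20 + 1 = 21
Each subnet has 2048 addresses
  88.21.208.0/21
  88.21.216.0/21
Subnets: 88.21.208.0/21, 88.21.216.0/21


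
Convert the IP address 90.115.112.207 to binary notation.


90 = 01011010
115 = 01110011
112 = 01110000
207 = 11001111
Binary: 01011010.01110011.01110000.11001111


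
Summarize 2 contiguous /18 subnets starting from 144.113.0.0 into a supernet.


Original prefix: /18
Number of subnets: 2 = 2^1
New prefix = 18 - 1 = 17
Supernet: 144.113.0.0/17


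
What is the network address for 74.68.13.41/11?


IP:   01001010.01000100.00001101.00101001
Mask: 11111111.11100000.00000000.00000000
AND operation:
Net:  01001010.01000000.00000000.00000000
Network: 74.64.0.0/11


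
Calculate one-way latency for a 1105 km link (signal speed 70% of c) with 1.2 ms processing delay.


Speed = 0.7 * 3e5 km/s = 210000 km/s
Propagation delay = 1105 / 210000 = 0.0053 s = 5.2619 ms
Processing delay = 1.2 ms
Total one-way latency = 6.4619 ms


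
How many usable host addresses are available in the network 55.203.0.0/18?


Host bits = 32 - 18 = 14
Total addresses = 2^14 = 16384
Usable = total - 2 (network and broadcast)
Usable hosts: 16382


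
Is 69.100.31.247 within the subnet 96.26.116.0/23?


Subnet network: 96.26.116.0
Test IP AND mask: 69.100.30.0
No, 69.100.31.247 is not in 96.26.116.0/23


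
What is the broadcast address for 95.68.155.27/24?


Network: 95.68.155.0/24
Host bits = 8
Set all host bits to 1:
Broadcast: 95.68.155.255


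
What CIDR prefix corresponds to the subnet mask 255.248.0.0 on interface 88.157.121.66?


Binary: 11111111.11111000.00000000.00000000
Count leading 1s
Prefix: /13


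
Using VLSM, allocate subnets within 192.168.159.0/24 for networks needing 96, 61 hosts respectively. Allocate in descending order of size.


96 hosts -> /25 (126 usable): 192.168.159.0/25
61 hosts -> /26 (62 usable): 192.168.159.128/26
Allocation: 192.168.159.0/25 (96 hosts, 126 usable); 192.168.159.128/26 (61 hosts, 62 usable)


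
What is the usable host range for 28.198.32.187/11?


Network: 28.192.0.0
Broadcast: 28.223.255.255
First usable = network + 1
Last usable = broadcast - 1
Range: 28.192.0.1 to 28.223.255.254


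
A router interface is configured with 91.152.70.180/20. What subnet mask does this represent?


/20 means 20 network bits, 12 host bits
Binary: 11111111111111111111000000000000
Mask: 255.255.240.0


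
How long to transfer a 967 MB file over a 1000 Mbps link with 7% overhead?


Effective throughput = 1000 * (1 - 7/100) = 930.0 Mbps
File size in Mb = 967 * 8 = 7736 Mb
Time = 7736 / 930.0
Time = 8.3183 seconds


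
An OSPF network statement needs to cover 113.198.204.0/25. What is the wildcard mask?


Subnet mask: 255.255.255.128
Wildcard = 255.255.255.255 - subnet mask
255 - 255 = 0
255 - 255 = 0
255 - 255 = 0
255 - 128 = 127
Wildcard: 0.0.0.127


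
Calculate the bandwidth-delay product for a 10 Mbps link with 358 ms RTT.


BDP = bandwidth * RTT
= 10 Mbps * 358 ms
= 10 * 1e6 * 358 / 1000 bits
= 3580000 bits
= 447500 bytes
= 437.0117 KB
BDP = 3580000 bits (447500 bytes)


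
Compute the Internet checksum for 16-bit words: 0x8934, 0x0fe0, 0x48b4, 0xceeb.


Sum all words (with carry folding):
+ 0x8934 = 0x8934
+ 0x0fe0 = 0x9914
+ 0x48b4 = 0xe1c8
+ 0xceeb = 0xb0b4
One's complement: ~0xb0b4
Checksum = 0x4f4b


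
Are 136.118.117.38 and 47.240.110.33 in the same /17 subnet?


Mask: 255.255.128.0
136.118.117.38 AND mask = 136.118.0.0
47.240.110.33 AND mask = 47.240.0.0
No, different subnets (136.118.0.0 vs 47.240.0.0)


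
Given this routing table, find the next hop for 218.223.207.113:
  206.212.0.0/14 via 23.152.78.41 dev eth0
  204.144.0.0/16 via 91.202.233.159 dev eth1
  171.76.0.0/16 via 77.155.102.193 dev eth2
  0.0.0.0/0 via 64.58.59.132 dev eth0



Longest prefix match for 218.223.207.113:
  /14 206.212.0.0: no
  /16 204.144.0.0: no
  /16 171.76.0.0: no
  /0 0.0.0.0: MATCH
Selected: next-hop 64.58.59.132 via eth0 (matched /0)


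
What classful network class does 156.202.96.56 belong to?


First octet: 156
Binary: 10011100
10xxxxxx -> Class B (128-191)
Class B, default mask 255.255.0.0 (/16)


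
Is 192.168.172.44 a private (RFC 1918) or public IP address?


RFC 1918 private ranges:
  10.0.0.0/8 (10.0.0.0 - 10.255.255.255)
  172.16.0.0/12 (172.16.0.0 - 172.31.255.255)
  192.168.0.0/16 (192.168.0.0 - 192.168.255.255)
Private (in 192.168.0.0/16)


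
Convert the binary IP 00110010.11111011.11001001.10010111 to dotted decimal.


00110010 = 50
11111011 = 251
11001001 = 201
10010111 = 151
IP: 50.251.201.151


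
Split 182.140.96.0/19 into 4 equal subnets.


New prefix = 19 + 2 = 21
Each subnet has 2048 addresses
  182.140.96.0/21
  182.140.104.0/21
  182.140.112.0/21
  182.140.120.0/21
Subnets: 182.140.96.0/21, 182.140.104.0/21, 182.140.112.0/21, 182.140.120.0/21


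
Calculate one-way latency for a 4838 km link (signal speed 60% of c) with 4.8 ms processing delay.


Speed = 0.6 * 3e5 km/s = 180000 km/s
Propagation delay = 4838 / 180000 = 0.0269 s = 26.8778 ms
Processing delay = 4.8 ms
Total one-way latency = 31.6778 ms


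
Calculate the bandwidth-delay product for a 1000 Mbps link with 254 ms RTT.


BDP = bandwidth * RTT
= 1000 Mbps * 254 ms
= 1000 * 1e6 * 254 / 1000 bits
= 254000000 bits
= 31750000 bytes
= 31005.8594 KB
BDP = 254000000 bits (31750000 bytes)


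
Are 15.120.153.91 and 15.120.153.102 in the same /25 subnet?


Mask: 255.255.255.128
15.120.153.91 AND mask = 15.120.153.0
15.120.153.102 AND mask = 15.120.153.0
Yes, same subnet (15.120.153.0)


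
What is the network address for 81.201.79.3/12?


IP:   01010001.11001001.01001111.00000011
Mask: 11111111.11110000.00000000.00000000
AND operation:
Net:  01010001.11000000.00000000.00000000
Network: 81.192.0.0/12


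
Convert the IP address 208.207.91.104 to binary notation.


208 = 11010000
207 = 11001111
91 = 01011011
104 = 01101000
Binary: 11010000.11001111.01011011.01101000


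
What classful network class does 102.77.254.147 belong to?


First octet: 102
Binary: 01100110
0xxxxxxx -> Class A (1-126)
Class A, default mask 255.0.0.0 (/8)


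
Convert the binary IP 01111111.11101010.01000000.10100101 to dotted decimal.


01111111 = 127
11101010 = 234
01000000 = 64
10100101 = 165
IP: 127.234.64.165


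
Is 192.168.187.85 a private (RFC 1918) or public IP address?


RFC 1918 private ranges:
  10.0.0.0/8 (10.0.0.0 - 10.255.255.255)
  172.16.0.0/12 (172.16.0.0 - 172.31.255.255)
  192.168.0.0/16 (192.168.0.0 - 192.168.255.255)
Private (in 192.168.0.0/16)


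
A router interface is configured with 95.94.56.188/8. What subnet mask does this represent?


/8 means 8 network bits, 24 host bits
Binary: 11111111000000000000000000000000
Mask: 255.0.0.0


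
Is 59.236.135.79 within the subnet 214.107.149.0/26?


Subnet network: 214.107.149.0
Test IP AND mask: 59.236.135.64
No, 59.236.135.79 is not in 214.107.149.0/26


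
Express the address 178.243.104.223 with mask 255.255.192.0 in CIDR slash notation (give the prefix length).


Binary: 11111111.11111111.11000000.00000000
Count leading 1s
Prefix: /18


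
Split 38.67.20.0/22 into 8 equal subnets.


New prefix = 22 + 3 = 25
Each subnet has 128 addresses
  38.67.20.0/25
  38.67.20.128/25
  38.67.21.0/25
  38.67.21.128/25
  38.67.22.0/25
  38.67.22.128/25
  38.67.23.0/25
  38.67.23.128/25
Subnets: 38.67.20.0/25, 38.67.20.128/25, 38.67.21.0/25, 38.67.21.128/25, 38.67.22.0/25, 38.67.22.128/25, 38.67.23.0/25, 38.67.23.128/25


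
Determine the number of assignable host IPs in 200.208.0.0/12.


Host bits = 32 - 12 = 20
Total addresses = 2^20 = 1048576
Usable = total - 2 (network and broadcast)
Usable hosts: 1048574


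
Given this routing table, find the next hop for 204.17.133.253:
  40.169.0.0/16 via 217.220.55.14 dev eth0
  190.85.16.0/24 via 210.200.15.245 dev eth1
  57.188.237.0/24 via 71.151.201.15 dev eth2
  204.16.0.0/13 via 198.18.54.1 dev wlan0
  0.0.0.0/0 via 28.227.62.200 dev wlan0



Longest prefix match for 204.17.133.253:
  /16 40.169.0.0: no
  /24 190.85.16.0: no
  /24 57.188.237.0: no
  /13 204.16.0.0: MATCH
  /0 0.0.0.0: MATCH
Selected: next-hop 198.18.54.1 via wlan0 (matched /13)


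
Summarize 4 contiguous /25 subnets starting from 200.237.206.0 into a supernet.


Original prefix: /25
Number of subnets: 4 = 2^2
New prefix = 25 - 2 = 23
Supernet: 200.237.206.0/23


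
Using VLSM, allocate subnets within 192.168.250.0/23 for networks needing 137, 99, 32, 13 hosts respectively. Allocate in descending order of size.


137 hosts -> /24 (254 usable): 192.168.250.0/24
99 hosts -> /25 (126 usable): 192.168.251.0/25
32 hosts -> /26 (62 usable): 192.168.251.128/26
13 hosts -> /28 (14 usable): 192.168.251.192/28
Allocation: 192.168.250.0/24 (137 hosts, 254 usable); 192.168.251.0/25 (99 hosts, 126 usable); 192.168.251.128/26 (32 hosts, 62 usable); 192.168.251.192/28 (13 hosts, 14 usable)


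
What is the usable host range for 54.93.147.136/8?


Network: 54.0.0.0
Broadcast: 54.255.255.255
First usable = network + 1
Last usable = broadcast - 1
Range: 54.0.0.1 to 54.255.255.254


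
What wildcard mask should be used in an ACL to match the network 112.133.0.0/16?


Subnet mask: 255.255.0.0
Wildcard = 255.255.255.255 - subnet mask
255 - 255 = 0
255 - 255 = 0
255 - 0 = 255
255 - 0 = 255
Wildcard: 0.0.255.255


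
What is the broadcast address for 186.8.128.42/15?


Network: 186.8.0.0/15
Host bits = 17
Set all host bits to 1:
Broadcast: 186.9.255.255


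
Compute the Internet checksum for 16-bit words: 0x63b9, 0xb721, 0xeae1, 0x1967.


Sum all words (with carry folding):
+ 0x63b9 = 0x63b9
+ 0xb721 = 0x1adb
+ 0xeae1 = 0x05bd
+ 0x1967 = 0x1f24
One's complement: ~0x1f24
Checksum = 0xe0db


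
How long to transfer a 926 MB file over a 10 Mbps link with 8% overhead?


Effective throughput = 10 * (1 - 8/100) = 9.2 Mbps
File size in Mb = 926 * 8 = 7408 Mb
Time = 7408 / 9.2
Time = 805.2174 seconds


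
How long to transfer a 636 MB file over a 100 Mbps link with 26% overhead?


Effective throughput = 100 * (1 - 26/100) = 74 Mbps
File size in Mb = 636 * 8 = 5088 Mb
Time = 5088 / 74
Time = 68.7568 seconds


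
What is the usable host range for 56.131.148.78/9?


Network: 56.128.0.0
Broadcast: 56.255.255.255
First usable = network + 1
Last usable = broadcast - 1
Range: 56.128.0.1 to 56.255.255.254


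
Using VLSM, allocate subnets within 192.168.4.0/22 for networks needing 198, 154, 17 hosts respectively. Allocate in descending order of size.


198 hosts -> /24 (254 usable): 192.168.4.0/24
154 hosts -> /24 (254 usable): 192.168.5.0/24
17 hosts -> /27 (30 usable): 192.168.6.0/27
Allocation: 192.168.4.0/24 (198 hosts, 254 usable); 192.168.5.0/24 (154 hosts, 254 usable); 192.168.6.0/27 (17 hosts, 30 usable)


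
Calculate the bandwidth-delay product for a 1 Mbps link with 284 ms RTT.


BDP = bandwidth * RTT
= 1 Mbps * 284 ms
= 1 * 1e6 * 284 / 1000 bits
= 284000 bits
= 35500 bytes
= 34.668 KB
BDP = 284000 bits (35500 bytes)


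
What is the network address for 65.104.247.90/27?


IP:   01000001.01101000.11110111.01011010
Mask: 11111111.11111111.11111111.11100000
AND operation:
Net:  01000001.01101000.11110111.01000000
Network: 65.104.247.64/27


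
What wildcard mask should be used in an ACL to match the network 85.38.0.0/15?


Subnet mask: 255.254.0.0
Wildcard = 255.255.255.255 - subnet mask
255 - 255 = 0
255 - 254 = 1
255 - 0 = 255
255 - 0 = 255
Wildcard: 0.1.255.255


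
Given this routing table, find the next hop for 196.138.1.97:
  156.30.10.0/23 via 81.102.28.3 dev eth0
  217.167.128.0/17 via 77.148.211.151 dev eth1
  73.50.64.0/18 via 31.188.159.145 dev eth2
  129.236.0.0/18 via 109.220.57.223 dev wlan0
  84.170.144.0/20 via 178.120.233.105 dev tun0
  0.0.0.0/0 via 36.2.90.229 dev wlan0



Longest prefix match for 196.138.1.97:
  /23 156.30.10.0: no
  /17 217.167.128.0: no
  /18 73.50.64.0: no
  /18 129.236.0.0: no
  /20 84.170.144.0: no
  /0 0.0.0.0: MATCH
Selected: next-hop 36.2.90.229 via wlan0 (matched /0)


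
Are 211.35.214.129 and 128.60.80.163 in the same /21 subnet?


Mask: 255.255.248.0
211.35.214.129 AND mask = 211.35.208.0
128.60.80.163 AND mask = 128.60.80.0
No, different subnets (211.35.208.0 vs 128.60.80.0)


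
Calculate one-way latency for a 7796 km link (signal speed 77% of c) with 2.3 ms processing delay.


Speed = 0.77 * 3e5 km/s = 231000 km/s
Propagation delay = 7796 / 231000 = 0.0337 s = 33.7489 ms
Processing delay = 2.3 ms
Total one-way latency = 36.0489 ms


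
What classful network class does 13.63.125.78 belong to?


First octet: 13
Binary: 00001101
0xxxxxxx -> Class A (1-126)
Class A, default mask 255.0.0.0 (/8)


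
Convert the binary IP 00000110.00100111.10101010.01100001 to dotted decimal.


00000110 = 6
00100111 = 39
10101010 = 170
01100001 = 97
IP: 6.39.170.97


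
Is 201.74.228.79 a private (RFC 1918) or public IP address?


RFC 1918 private ranges:
  10.0.0.0/8 (10.0.0.0 - 10.255.255.255)
  172.16.0.0/12 (172.16.0.0 - 172.31.255.255)
  192.168.0.0/16 (192.168.0.0 - 192.168.255.255)
Public (not in any RFC 1918 range)


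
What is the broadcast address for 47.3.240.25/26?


Network: 47.3.240.0/26
Host bits = 6
Set all host bits to 1:
Broadcast: 47.3.240.63


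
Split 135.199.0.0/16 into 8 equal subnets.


New prefix = 16 + 3 = 19
Each subnet has 8192 addresses
  135.199.0.0/19
  135.199.32.0/19
  135.199.64.0/19
  135.199.96.0/19
  135.199.128.0/19
  135.199.160.0/19
  135.199.192.0/19
  135.199.224.0/19
Subnets: 135.199.0.0/19, 135.199.32.0/19, 135.199.64.0/19, 135.199.96.0/19, 135.199.128.0/19, 135.199.160.0/19, 135.199.192.0/19, 135.199.224.0/19


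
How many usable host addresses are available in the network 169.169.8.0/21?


Host bits = 32 - 21 = 11
Total addresses = 2^11 = 2048
Usable = total - 2 (network and broadcast)
Usable hosts: 2046


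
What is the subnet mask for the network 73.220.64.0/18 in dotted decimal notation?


/18 means 18 network bits, 14 host bits
Binary: 11111111111111111100000000000000
Mask: 255.255.192.0


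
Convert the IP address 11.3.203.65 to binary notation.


11 = 00001011
3 = 00000011
203 = 11001011
65 = 01000001
Binary: 00001011.00000011.11001011.01000001


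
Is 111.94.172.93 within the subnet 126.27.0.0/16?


Subnet network: 126.27.0.0
Test IP AND mask: 111.94.0.0
No, 111.94.172.93 is not in 126.27.0.0/16


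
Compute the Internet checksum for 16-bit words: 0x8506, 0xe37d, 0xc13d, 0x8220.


Sum all words (with carry folding):
+ 0x8506 = 0x8506
+ 0xe37d = 0x6884
+ 0xc13d = 0x29c2
+ 0x8220 = 0xabe2
One's complement: ~0xabe2
Checksum = 0x541d


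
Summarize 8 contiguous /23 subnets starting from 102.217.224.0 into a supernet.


Original prefix: /23
Number of subnets: 8 = 2^3
New prefix = 23 - 3 = 20
Supernet: 102.217.224.0/20


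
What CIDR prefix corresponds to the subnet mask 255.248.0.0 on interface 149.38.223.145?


Binary: 11111111.11111000.00000000.00000000
Count leading 1s
Prefix: /13


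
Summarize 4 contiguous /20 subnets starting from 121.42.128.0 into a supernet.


Original prefix: /20
Number of subnets: 4 = 2^2
New prefix = 20 - 2 = 18
Supernet: 121.42.128.0/18


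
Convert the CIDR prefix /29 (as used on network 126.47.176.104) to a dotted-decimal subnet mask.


/29 means 29 network bits, 3 host bits
Binary: 11111111111111111111111111111000
Mask: 255.255.255.248


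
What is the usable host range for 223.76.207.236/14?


Network: 223.76.0.0
Broadcast: 223.79.255.255
First usable = network + 1
Last usable = broadcast - 1
Range: 223.76.0.1 to 223.79.255.254


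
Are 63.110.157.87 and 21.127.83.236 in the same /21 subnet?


Mask: 255.255.248.0
63.110.157.87 AND mask = 63.110.152.0
21.127.83.236 AND mask = 21.127.80.0
No, different subnets (63.110.152.0 vs 21.127.80.0)


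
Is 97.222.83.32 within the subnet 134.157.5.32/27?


Subnet network: 134.157.5.32
Test IP AND mask: 97.222.83.32
No, 97.222.83.32 is not in 134.157.5.32/27


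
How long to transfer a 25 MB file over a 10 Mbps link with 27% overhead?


Effective throughput = 10 * (1 - 27/100) = 7.3 Mbps
File size in Mb = 25 * 8 = 200 Mb
Time = 200 / 7.3
Time = 27.3973 seconds


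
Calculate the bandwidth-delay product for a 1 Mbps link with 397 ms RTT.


BDP = bandwidth * RTT
= 1 Mbps * 397 ms
= 1 * 1e6 * 397 / 1000 bits
= 397000 bits
= 49625 bytes
= 48.4619 KB
BDP = 397000 bits (49625 bytes)


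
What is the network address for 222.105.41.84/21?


IP:   11011110.01101001.00101001.01010100
Mask: 11111111.11111111.11111000.00000000
AND operation:
Net:  11011110.01101001.00101000.00000000
Network: 222.105.40.0/21


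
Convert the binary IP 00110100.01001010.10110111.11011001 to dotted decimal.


00110100 = 52
01001010 = 74
10110111 = 183
11011001 = 217
IP: 52.74.183.217


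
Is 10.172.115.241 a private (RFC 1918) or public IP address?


RFC 1918 private ranges:
  10.0.0.0/8 (10.0.0.0 - 10.255.255.255)
  172.16.0.0/12 (172.16.0.0 - 172.31.255.255)
  192.168.0.0/16 (192.168.0.0 - 192.168.255.255)
Private (in 10.0.0.0/8)


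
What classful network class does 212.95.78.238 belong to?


First octet: 212
Binary: 11010100
110xxxxx -> Class C (192-223)
Class C, default mask 255.255.255.0 (/24)


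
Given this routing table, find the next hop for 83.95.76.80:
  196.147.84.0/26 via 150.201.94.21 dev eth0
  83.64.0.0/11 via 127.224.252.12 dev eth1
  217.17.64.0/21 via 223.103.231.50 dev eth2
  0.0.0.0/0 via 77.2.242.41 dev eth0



Longest prefix match for 83.95.76.80:
  /26 196.147.84.0: no
  /11 83.64.0.0: MATCH
  /21 217.17.64.0: no
  /0 0.0.0.0: MATCH
Selected: next-hop 127.224.252.12 via eth1 (matched /11)


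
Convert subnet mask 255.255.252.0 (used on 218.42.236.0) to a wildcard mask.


Subnet mask: 255.255.252.0
Wildcard = 255.255.255.255 - subnet mask
255 - 255 = 0
255 - 255 = 0
255 - 252 = 3
255 - 0 = 255
Wildcard: 0.0.3.255


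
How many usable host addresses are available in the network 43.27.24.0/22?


Host bits = 32 - 22 = 10
Total addresses = 2^10 = 1024
Usable = total - 2 (network and broadcast)
Usable hosts: 1022


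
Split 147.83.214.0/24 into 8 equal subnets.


New prefix = 24 + 3 = 27
Each subnet has 32 addresses
  147.83.214.0/27
  147.83.214.32/27
  147.83.214.64/27
  147.83.214.96/27
  147.83.214.128/27
  147.83.214.160/27
  147.83.214.192/27
  147.83.214.224/27
Subnets: 147.83.214.0/27, 147.83.214.32/27, 147.83.214.64/27, 147.83.214.96/27, 147.83.214.128/27, 147.83.214.160/27, 147.83.214.192/27, 147.83.214.224/27


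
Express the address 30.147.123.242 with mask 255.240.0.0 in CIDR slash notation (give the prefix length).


Binary: 11111111.11110000.00000000.00000000
Count leading 1s
Prefix: /12


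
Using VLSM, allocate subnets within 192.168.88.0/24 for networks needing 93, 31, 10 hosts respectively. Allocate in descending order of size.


93 hosts -> /25 (126 usable): 192.168.88.0/25
31 hosts -> /26 (62 usable): 192.168.88.128/26
10 hosts -> /28 (14 usable): 192.168.88.192/28
Allocation: 192.168.88.0/25 (93 hosts, 126 usable); 192.168.88.128/26 (31 hosts, 62 usable); 192.168.88.192/28 (10 hosts, 14 usable)


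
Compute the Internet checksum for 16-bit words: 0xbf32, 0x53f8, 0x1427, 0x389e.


Sum all words (with carry folding):
+ 0xbf32 = 0xbf32
+ 0x53f8 = 0x132b
+ 0x1427 = 0x2752
+ 0x389e = 0x5ff0
One's complement: ~0x5ff0
Checksum = 0xa00f


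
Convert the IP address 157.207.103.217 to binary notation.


157 = 10011101
207 = 11001111
103 = 01100111
217 = 11011001
Binary: 10011101.11001111.01100111.11011001


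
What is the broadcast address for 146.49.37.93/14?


Network: 146.48.0.0/14
Host bits = 18
Set all host bits to 1:
Broadcast: 146.51.255.255


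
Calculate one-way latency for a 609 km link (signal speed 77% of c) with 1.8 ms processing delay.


Speed = 0.77 * 3e5 km/s = 231000 km/s
Propagation delay = 609 / 231000 = 0.0026 s = 2.6364 ms
Processing delay = 1.8 ms
Total one-way latency = 4.4364 ms


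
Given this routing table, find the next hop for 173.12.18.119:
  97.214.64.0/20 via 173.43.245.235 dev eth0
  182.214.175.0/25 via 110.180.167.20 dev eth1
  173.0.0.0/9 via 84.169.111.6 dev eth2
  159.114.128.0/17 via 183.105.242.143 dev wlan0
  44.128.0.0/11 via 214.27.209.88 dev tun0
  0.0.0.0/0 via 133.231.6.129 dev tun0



Longest prefix match for 173.12.18.119:
  /20 97.214.64.0: no
  /25 182.214.175.0: no
  /9 173.0.0.0: MATCH
  /17 159.114.128.0: no
  /11 44.128.0.0: no
  /0 0.0.0.0: MATCH
Selected: next-hop 84.169.111.6 via eth2 (matched /9)


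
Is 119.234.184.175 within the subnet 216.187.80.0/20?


Subnet network: 216.187.80.0
Test IP AND mask: 119.234.176.0
No, 119.234.184.175 is not in 216.187.80.0/20


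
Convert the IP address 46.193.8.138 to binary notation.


46 = 00101110
193 = 11000001
8 = 00001000
138 = 10001010
Binary: 00101110.11000001.00001000.10001010


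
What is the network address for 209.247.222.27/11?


IP:   11010001.11110111.11011110.00011011
Mask: 11111111.11100000.00000000.00000000
AND operation:
Net:  11010001.11100000.00000000.00000000
Network: 209.224.0.0/11


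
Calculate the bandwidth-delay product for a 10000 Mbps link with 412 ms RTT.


BDP = bandwidth * RTT
= 10000 Mbps * 412 ms
= 10000 * 1e6 * 412 / 1000 bits
= 4120000000 bits
= 515000000 bytes
= 502929.6875 KB
BDP = 4120000000 bits (515000000 bytes)


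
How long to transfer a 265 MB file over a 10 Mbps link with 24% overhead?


Effective throughput = 10 * (1 - 24/100) = 7.6 Mbps
File size in Mb = 265 * 8 = 2120 Mb
Time = 2120 / 7.6
Time = 278.9474 seconds


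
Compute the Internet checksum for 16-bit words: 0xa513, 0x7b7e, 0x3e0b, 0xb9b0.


Sum all words (with carry folding):
+ 0xa513 = 0xa513
+ 0x7b7e = 0x2092
+ 0x3e0b = 0x5e9d
+ 0xb9b0 = 0x184e
One's complement: ~0x184e
Checksum = 0xe7b1


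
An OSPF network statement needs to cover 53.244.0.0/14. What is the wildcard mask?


Subnet mask: 255.252.0.0
Wildcard = 255.255.255.255 - subnet mask
255 - 255 = 0
255 - 252 = 3
255 - 0 = 255
255 - 0 = 255
Wildcard: 0.3.255.255


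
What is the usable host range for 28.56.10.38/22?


Network: 28.56.8.0
Broadcast: 28.56.11.255
First usable = network + 1
Last usable = broadcast - 1
Range: 28.56.8.1 to 28.56.11.254


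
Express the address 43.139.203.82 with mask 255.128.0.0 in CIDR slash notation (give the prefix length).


Binary: 11111111.10000000.00000000.00000000
Count leading 1s
Prefix: /9


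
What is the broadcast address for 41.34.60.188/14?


Network: 41.32.0.0/14
Host bits = 18
Set all host bits to 1:
Broadcast: 41.35.255.255


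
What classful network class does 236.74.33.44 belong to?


First octet: 236
Binary: 11101100
1110xxxx -> Class D (224-239)
Class D (multicast), default mask N/A


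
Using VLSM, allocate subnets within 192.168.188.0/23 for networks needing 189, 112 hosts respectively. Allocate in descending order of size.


189 hosts -> /24 (254 usable): 192.168.188.0/24
112 hosts -> /25 (126 usable): 192.168.189.0/25
Allocation: 192.168.188.0/24 (189 hosts, 254 usable); 192.168.189.0/25 (112 hosts, 126 usable)


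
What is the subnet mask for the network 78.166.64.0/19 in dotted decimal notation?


/19 means 19 network bits, 13 host bits
Binary: 11111111111111111110000000000000
Mask: 255.255.224.0


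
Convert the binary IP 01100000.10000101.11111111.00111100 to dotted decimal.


01100000 = 96
10000101 = 133
11111111 = 255
00111100 = 60
IP: 96.133.255.60


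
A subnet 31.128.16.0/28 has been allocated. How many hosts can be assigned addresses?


Host bits = 32 - 28 = 4
Total addresses = 2^4 = 16
Usable = total - 2 (network and broadcast)
Usable hosts: 14


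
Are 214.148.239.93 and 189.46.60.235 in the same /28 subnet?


Mask: 255.255.255.240
214.148.239.93 AND mask = 214.148.239.80
189.46.60.235 AND mask = 189.46.60.224
No, different subnets (214.148.239.80 vs 189.46.60.224)


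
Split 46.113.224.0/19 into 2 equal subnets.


New prefix = 19 + 1 = 20
Each subnet has 4096 addresses
  46.113.224.0/20
  46.113.240.0/20
Subnets: 46.113.224.0/20, 46.113.240.0/20


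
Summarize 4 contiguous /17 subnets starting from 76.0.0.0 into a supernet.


Original prefix: /17
Number of subnets: 4 = 2^2
New prefix = 17 - 2 = 15
Supernet: 76.0.0.0/15


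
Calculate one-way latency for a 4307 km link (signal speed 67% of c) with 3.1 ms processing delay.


Speed = 0.67 * 3e5 km/s = 201000 km/s
Propagation delay = 4307 / 201000 = 0.0214 s = 21.4279 ms
Processing delay = 3.1 ms
Total one-way latency = 24.5279 ms


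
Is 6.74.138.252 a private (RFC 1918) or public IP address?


RFC 1918 private ranges:
  10.0.0.0/8 (10.0.0.0 - 10.255.255.255)
  172.16.0.0/12 (172.16.0.0 - 172.31.255.255)
  192.168.0.0/16 (192.168.0.0 - 192.168.255.255)
Public (not in any RFC 1918 range)


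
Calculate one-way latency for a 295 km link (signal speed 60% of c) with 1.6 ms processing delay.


Speed = 0.6 * 3e5 km/s = 180000 km/s
Propagation delay = 295 / 180000 = 0.0016 s = 1.6389 ms
Processing delay = 1.6 ms
Total one-way latency = 3.2389 ms


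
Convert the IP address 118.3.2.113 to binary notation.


118 = 01110110
3 = 00000011
2 = 00000010
113 = 01110001
Binary: 01110110.00000011.00000010.01110001


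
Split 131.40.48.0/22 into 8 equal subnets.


New prefix = 22 + 3 = 25
Each subnet has 128 addresses
  131.40.48.0/25
  131.40.48.128/25
  131.40.49.0/25
  131.40.49.128/25
  131.40.50.0/25
  131.40.50.128/25
  131.40.51.0/25
  131.40.51.128/25
Subnets: 131.40.48.0/25, 131.40.48.128/25, 131.40.49.0/25, 131.40.49.128/25, 131.40.50.0/25, 131.40.50.128/25, 131.40.51.0/25, 131.40.51.128/25
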